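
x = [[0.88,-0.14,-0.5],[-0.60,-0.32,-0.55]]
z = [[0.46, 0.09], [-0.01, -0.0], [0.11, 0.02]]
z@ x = [[0.35, -0.09, -0.28], [-0.01, 0.0, 0.00], [0.08, -0.02, -0.07]]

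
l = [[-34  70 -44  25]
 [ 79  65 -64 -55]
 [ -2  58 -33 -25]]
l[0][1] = 70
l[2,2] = -33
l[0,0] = -34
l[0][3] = 25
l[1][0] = 79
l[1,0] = 79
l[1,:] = [79, 65, -64, -55]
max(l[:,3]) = 25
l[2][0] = -2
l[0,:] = [-34, 70, -44, 25]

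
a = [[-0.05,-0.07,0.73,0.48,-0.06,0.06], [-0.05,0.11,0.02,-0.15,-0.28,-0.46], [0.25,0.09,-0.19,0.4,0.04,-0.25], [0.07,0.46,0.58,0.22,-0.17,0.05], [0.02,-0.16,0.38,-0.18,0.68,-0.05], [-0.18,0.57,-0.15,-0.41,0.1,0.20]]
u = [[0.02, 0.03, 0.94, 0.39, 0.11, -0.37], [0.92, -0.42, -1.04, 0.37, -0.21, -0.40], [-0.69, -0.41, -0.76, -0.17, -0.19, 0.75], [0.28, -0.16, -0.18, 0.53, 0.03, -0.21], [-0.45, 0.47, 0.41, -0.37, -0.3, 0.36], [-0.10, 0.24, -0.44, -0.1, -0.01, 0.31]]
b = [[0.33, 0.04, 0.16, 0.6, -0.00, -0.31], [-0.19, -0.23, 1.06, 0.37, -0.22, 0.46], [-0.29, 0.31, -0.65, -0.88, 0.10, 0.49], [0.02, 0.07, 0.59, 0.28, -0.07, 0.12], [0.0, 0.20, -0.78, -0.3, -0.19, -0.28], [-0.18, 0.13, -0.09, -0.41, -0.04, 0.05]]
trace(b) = -0.41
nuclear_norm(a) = 4.01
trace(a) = 0.97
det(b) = -0.00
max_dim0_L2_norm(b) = 1.59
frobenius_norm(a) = 1.83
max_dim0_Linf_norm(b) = 1.06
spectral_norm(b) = 1.96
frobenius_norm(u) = 2.69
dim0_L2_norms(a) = [0.32, 0.77, 1.04, 0.81, 0.76, 0.57]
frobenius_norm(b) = 2.32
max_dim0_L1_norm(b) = 3.33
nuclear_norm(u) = 4.99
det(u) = 0.00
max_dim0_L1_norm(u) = 3.77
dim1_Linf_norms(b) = [0.6, 1.06, 0.88, 0.59, 0.78, 0.41]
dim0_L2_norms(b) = [0.51, 0.46, 1.59, 1.27, 0.32, 0.8]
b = u @ a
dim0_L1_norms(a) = [0.62, 1.46, 2.05, 1.84, 1.33, 1.07]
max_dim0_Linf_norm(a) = 0.73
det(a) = 0.03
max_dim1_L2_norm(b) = 1.28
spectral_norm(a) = 1.15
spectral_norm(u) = 1.91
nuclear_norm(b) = 3.91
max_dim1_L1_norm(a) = 1.61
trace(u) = -0.62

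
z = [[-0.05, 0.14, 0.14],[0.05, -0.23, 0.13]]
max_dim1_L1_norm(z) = 0.41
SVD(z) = [[-0.40,0.92],[0.92,0.40]] @ diag([0.2819609900520265, 0.18573637255228442]) @ [[0.23, -0.95, 0.22], [-0.14, 0.20, 0.97]]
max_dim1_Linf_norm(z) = 0.23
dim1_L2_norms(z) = [0.2, 0.27]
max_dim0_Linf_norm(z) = 0.23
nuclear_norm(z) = 0.47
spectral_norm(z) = 0.28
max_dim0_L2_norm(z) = 0.27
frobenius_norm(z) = 0.34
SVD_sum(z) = [[-0.03, 0.11, -0.03], [0.06, -0.24, 0.06]] + [[-0.02, 0.03, 0.17], [-0.01, 0.01, 0.07]]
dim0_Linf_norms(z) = [0.05, 0.23, 0.14]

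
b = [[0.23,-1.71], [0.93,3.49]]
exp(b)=[[-2.27, -13.04], [7.09, 22.60]]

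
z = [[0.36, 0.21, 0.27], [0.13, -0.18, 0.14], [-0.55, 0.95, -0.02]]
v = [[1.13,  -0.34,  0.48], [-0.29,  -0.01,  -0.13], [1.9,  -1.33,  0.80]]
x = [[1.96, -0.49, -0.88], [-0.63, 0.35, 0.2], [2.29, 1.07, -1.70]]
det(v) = -0.01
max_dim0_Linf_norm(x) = 2.29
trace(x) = 0.61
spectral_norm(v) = 2.76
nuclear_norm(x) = 4.83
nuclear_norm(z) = 1.72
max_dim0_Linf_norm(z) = 0.95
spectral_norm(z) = 1.12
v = x @ z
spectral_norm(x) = 3.65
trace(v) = 1.92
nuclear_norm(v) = 3.14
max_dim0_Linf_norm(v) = 1.9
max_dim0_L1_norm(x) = 4.88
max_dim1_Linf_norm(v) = 1.9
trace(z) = 0.16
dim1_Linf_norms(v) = [1.13, 0.29, 1.9]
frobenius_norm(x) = 3.83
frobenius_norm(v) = 2.78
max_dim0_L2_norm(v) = 2.23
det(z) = -0.06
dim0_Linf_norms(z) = [0.55, 0.95, 0.27]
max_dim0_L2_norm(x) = 3.08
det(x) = 0.01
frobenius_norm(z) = 1.23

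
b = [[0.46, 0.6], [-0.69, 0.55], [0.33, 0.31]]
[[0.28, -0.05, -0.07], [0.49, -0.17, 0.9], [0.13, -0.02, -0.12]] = b @ [[-0.21,0.11,-0.87],  [0.63,-0.17,0.55]]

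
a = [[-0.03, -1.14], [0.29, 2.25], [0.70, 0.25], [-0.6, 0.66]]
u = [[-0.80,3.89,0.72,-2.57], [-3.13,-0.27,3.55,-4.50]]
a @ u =[[3.59, 0.19, -4.07, 5.21], [-7.27, 0.52, 8.20, -10.87], [-1.34, 2.66, 1.39, -2.92], [-1.59, -2.51, 1.91, -1.43]]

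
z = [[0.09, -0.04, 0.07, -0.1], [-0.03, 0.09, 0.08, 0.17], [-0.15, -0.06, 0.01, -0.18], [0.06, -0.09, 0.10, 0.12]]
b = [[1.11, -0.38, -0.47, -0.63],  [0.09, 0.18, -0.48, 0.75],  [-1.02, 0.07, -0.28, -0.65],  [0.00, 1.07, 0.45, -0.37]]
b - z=[[1.02, -0.34, -0.54, -0.53], [0.12, 0.09, -0.56, 0.58], [-0.87, 0.13, -0.29, -0.47], [-0.06, 1.16, 0.35, -0.49]]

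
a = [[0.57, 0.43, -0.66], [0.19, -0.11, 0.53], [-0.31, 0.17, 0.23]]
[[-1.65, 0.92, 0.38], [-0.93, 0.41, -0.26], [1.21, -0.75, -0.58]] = a @ [[-3.74,  2.0,  0.51], [0.68,  -0.64,  -1.22], [-0.28,  -0.08,  -0.93]]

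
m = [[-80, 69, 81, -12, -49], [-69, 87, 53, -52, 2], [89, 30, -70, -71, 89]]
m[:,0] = [-80, -69, 89]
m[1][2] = 53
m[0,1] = 69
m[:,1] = [69, 87, 30]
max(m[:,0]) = 89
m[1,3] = -52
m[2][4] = 89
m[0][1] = 69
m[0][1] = 69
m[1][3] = -52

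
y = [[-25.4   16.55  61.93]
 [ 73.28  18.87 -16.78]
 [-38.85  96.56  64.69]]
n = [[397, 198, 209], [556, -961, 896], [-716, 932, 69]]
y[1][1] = 18.87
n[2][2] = 69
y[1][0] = 73.28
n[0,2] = 209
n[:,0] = [397, 556, -716]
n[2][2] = 69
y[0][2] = 61.93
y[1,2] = -16.78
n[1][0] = 556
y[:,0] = [-25.4, 73.28, -38.85]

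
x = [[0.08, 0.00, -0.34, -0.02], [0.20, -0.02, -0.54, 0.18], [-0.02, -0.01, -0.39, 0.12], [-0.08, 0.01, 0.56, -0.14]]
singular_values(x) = [0.98, 0.14, 0.11, 0.0]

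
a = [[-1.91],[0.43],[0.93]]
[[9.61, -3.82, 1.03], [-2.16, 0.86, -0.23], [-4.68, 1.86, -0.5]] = a@[[-5.03, 2.0, -0.54]]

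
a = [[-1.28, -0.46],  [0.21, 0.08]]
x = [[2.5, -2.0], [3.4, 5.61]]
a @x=[[-4.76, -0.02], [0.80, 0.03]]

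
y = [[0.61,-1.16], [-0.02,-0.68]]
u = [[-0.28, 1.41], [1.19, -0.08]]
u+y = [[0.33,0.25], [1.17,-0.76]]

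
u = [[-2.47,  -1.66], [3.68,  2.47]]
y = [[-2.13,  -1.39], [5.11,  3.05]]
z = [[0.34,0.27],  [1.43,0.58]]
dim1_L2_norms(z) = [0.43, 1.54]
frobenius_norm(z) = 1.60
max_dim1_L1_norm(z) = 2.01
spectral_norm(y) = 6.47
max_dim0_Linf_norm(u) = 3.68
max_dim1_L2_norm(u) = 4.43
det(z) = -0.19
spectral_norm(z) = 1.60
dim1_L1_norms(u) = [4.13, 6.15]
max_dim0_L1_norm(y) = 7.24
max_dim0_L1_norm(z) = 1.77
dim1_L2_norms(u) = [2.98, 4.43]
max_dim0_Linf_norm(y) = 5.11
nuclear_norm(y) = 6.56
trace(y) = 0.92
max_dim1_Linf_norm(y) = 5.11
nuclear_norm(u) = 5.34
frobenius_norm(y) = 6.47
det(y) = 0.61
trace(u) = 0.00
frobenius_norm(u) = 5.34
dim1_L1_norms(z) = [0.61, 2.01]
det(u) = 0.01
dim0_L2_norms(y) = [5.54, 3.35]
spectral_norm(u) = 5.34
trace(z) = 0.92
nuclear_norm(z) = 1.72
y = z + u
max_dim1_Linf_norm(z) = 1.43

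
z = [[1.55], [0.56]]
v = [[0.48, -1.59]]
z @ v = [[0.74, -2.46],  [0.27, -0.89]]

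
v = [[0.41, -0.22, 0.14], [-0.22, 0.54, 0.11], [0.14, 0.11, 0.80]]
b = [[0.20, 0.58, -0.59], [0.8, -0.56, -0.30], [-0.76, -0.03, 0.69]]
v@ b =[[-0.20, 0.36, -0.08], [0.30, -0.43, 0.04], [-0.49, -0.0, 0.44]]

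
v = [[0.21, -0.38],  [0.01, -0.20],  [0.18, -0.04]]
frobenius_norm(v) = 0.51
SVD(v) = [[-0.89,-0.01], [-0.37,-0.54], [-0.25,0.84]] @ diag([0.48555713979867376, 0.16381167232688673]) @ [[-0.49,0.87], [0.87,0.49]]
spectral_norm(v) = 0.49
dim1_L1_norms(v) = [0.59, 0.21, 0.22]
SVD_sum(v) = [[0.21, -0.38], [0.09, -0.16], [0.06, -0.11]] + [[-0.0, -0.00], [-0.08, -0.04], [0.12, 0.07]]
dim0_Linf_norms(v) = [0.21, 0.38]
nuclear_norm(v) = 0.65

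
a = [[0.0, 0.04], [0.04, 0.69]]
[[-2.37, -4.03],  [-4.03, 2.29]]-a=[[-2.37, -4.07],[-4.07, 1.6]]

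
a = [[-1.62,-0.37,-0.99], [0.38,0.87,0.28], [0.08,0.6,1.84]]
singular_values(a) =[2.53, 1.26, 0.7]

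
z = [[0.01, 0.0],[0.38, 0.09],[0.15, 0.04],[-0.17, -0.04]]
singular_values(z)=[0.46, 0.0]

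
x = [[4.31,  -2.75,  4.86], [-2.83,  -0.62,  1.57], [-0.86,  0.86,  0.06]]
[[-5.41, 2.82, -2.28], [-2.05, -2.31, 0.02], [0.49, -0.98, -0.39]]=x@[[0.12, 0.74, -0.22],[0.74, -0.38, -0.63],[-0.8, -0.29, -0.63]]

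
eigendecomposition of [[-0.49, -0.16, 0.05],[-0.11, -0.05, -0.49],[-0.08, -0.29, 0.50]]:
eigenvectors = [[-0.91, -0.39, 0.11], [-0.37, 0.86, -0.56], [-0.17, 0.32, 0.82]]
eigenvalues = [-0.55, -0.18, 0.69]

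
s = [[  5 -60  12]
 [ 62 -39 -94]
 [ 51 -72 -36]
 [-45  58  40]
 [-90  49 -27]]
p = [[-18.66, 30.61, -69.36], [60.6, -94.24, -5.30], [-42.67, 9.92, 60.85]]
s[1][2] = -94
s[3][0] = -45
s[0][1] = -60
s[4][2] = -27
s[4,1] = 49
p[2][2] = 60.85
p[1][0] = 60.6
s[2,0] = 51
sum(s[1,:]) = -71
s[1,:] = [62, -39, -94]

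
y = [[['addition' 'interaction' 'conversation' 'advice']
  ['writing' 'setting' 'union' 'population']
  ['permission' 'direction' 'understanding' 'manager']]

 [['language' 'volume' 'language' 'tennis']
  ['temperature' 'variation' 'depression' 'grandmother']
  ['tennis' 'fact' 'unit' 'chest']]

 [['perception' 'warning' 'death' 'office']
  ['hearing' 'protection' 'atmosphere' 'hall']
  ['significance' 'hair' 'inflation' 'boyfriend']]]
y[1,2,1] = 'fact'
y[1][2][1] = 'fact'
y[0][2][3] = 'manager'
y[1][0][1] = 'volume'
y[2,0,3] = 'office'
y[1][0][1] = 'volume'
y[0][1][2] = 'union'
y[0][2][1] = 'direction'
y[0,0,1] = 'interaction'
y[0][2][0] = 'permission'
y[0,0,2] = 'conversation'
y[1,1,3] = 'grandmother'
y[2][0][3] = 'office'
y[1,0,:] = ['language', 'volume', 'language', 'tennis']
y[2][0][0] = 'perception'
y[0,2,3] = 'manager'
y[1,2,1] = 'fact'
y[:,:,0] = [['addition', 'writing', 'permission'], ['language', 'temperature', 'tennis'], ['perception', 'hearing', 'significance']]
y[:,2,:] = [['permission', 'direction', 'understanding', 'manager'], ['tennis', 'fact', 'unit', 'chest'], ['significance', 'hair', 'inflation', 'boyfriend']]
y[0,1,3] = 'population'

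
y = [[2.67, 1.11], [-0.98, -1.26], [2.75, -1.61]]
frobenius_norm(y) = 4.59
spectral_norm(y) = 3.96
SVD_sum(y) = [[2.64, -0.06], [-0.95, 0.02], [2.78, -0.06]] + [[0.03, 1.17], [-0.03, -1.28], [-0.03, -1.55]]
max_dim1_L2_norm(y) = 3.19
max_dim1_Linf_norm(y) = 2.75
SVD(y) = [[-0.67, 0.50], [0.24, -0.55], [-0.7, -0.67]] @ diag([3.956882438583852, 2.325227164650092]) @ [[-1.00, 0.02],[0.02, 1.0]]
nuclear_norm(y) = 6.28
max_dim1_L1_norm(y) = 4.36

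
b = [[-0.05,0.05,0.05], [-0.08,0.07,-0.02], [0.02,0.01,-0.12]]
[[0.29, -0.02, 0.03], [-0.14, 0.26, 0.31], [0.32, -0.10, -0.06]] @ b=[[-0.01, 0.01, 0.01], [-0.01, 0.01, -0.05], [-0.01, 0.01, 0.03]]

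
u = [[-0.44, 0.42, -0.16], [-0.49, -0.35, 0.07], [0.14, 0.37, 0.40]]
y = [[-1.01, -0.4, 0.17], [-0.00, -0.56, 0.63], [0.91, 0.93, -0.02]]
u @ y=[[0.30, -0.21, 0.19], [0.56, 0.46, -0.31], [0.22, 0.11, 0.25]]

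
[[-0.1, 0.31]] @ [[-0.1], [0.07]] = [[0.03]]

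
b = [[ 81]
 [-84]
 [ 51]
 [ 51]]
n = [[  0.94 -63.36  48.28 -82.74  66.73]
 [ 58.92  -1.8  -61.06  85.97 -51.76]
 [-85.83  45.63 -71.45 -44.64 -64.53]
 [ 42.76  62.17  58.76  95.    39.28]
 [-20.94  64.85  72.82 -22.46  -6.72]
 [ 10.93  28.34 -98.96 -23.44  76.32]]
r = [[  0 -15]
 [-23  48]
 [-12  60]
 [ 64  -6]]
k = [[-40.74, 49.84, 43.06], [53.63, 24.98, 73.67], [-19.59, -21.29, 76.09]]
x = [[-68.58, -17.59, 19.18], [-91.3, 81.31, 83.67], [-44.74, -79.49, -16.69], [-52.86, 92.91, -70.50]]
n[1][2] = -61.06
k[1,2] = 73.67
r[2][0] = -12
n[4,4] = -6.72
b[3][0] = 51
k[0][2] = 43.06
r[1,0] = -23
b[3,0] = 51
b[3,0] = 51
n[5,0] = 10.93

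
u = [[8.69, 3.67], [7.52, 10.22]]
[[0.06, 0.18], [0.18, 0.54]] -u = [[-8.63, -3.49],[-7.34, -9.68]]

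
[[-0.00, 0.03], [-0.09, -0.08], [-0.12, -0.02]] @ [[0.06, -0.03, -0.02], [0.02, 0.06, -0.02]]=[[0.00, 0.00, -0.00],[-0.01, -0.0, 0.00],[-0.01, 0.0, 0.0]]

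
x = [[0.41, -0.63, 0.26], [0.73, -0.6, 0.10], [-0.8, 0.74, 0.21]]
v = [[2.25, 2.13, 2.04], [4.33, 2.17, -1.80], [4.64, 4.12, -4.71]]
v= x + [[1.84, 2.76, 1.78],[3.60, 2.77, -1.9],[5.44, 3.38, -4.92]]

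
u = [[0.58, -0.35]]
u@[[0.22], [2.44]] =[[-0.73]]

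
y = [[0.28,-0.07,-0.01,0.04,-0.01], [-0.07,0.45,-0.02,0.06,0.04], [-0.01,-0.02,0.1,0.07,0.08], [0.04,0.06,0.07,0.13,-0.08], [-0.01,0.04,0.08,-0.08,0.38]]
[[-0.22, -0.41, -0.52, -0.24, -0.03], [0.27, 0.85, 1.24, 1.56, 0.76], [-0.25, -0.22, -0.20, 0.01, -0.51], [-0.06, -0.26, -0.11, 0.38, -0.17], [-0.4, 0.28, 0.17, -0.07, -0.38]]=y @ [[-0.41, -1.09, -1.33, -0.18, 0.79],[0.85, 1.55, 2.39, 3.33, 2.3],[-0.23, -2.68, -2.14, 0.2, -1.13],[-1.48, -0.27, -0.01, 1.14, -3.03],[-1.42, 1.05, 0.61, -0.33, -1.63]]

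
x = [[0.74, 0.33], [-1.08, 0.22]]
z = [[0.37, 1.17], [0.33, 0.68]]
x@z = [[0.38, 1.09], [-0.33, -1.11]]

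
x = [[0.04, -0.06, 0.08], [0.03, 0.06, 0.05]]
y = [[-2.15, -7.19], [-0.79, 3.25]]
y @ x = [[-0.30, -0.30, -0.53],[0.07, 0.24, 0.1]]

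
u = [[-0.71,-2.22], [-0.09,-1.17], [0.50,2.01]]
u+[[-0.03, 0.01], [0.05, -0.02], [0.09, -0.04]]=[[-0.74, -2.21], [-0.04, -1.19], [0.59, 1.97]]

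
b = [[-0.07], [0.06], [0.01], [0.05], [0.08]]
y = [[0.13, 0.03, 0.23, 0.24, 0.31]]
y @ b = [[0.03]]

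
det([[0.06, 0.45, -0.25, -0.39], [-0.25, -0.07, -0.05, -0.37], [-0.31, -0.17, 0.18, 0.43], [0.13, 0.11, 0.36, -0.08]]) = -0.037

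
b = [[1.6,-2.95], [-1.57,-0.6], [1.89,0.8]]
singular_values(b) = [3.39, 2.61]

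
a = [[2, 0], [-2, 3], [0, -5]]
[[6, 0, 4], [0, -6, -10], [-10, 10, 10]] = a @ [[3, 0, 2], [2, -2, -2]]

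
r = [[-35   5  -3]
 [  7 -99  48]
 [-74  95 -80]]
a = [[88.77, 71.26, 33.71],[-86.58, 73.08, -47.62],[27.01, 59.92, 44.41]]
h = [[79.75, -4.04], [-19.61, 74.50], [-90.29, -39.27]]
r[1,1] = -99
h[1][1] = 74.5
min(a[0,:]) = 33.71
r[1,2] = 48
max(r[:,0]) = 7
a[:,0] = [88.77, -86.58, 27.01]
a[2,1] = 59.92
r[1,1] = -99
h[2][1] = -39.27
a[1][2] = -47.62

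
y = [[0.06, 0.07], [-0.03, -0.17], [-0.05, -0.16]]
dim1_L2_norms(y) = [0.09, 0.17, 0.17]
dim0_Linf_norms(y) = [0.06, 0.17]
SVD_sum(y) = [[0.02, 0.08], [-0.05, -0.16], [-0.05, -0.16]] + [[0.04,-0.01], [0.02,-0.01], [-0.0,0.0]]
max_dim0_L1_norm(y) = 0.4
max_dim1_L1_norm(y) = 0.21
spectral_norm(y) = 0.25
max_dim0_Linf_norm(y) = 0.17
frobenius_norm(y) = 0.26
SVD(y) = [[0.33, 0.88], [-0.67, 0.47], [-0.66, -0.04]] @ diag([0.25415809522028804, 0.04246954949131234]) @ [[0.29, 0.96], [0.96, -0.29]]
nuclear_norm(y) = 0.30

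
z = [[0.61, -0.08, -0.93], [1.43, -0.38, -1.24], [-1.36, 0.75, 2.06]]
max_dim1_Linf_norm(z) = 2.06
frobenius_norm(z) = 3.41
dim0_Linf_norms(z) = [1.43, 0.75, 2.06]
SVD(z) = [[-0.32, 0.10, 0.94],  [-0.56, -0.82, -0.11],  [0.76, -0.56, 0.32]] @ diag([3.3744835367006925, 0.43536658522527566, 0.2220738548439726]) @ [[-0.6,0.24,0.76], [-0.79,-0.27,-0.54], [-0.08,0.93,-0.36]]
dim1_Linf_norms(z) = [0.93, 1.43, 2.06]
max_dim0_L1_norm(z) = 4.23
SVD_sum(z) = [[0.66,-0.26,-0.83], [1.14,-0.46,-1.44], [-1.55,0.62,1.95]] + [[-0.03,  -0.01,  -0.02],[0.28,  0.10,  0.19],[0.19,  0.07,  0.13]] + [[-0.02, 0.19, -0.07],[0.00, -0.02, 0.01],[-0.01, 0.07, -0.03]]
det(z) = -0.33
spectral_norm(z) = 3.37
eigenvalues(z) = [2.21, -0.35, 0.42]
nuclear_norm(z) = 4.03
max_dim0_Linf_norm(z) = 2.06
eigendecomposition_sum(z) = [[0.64, -0.34, -1.12], [0.92, -0.49, -1.6], [-1.19, 0.63, 2.06]] + [[-0.15, 0.09, -0.01], [0.31, -0.18, 0.03], [-0.18, 0.11, -0.01]] + [[0.12, 0.17, 0.20], [0.2, 0.29, 0.34], [0.01, 0.01, 0.01]]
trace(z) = 2.29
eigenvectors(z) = [[0.39,0.39,0.51],[0.56,-0.8,0.86],[-0.73,0.47,0.03]]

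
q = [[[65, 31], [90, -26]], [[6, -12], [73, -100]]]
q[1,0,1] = -12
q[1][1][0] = 73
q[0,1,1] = -26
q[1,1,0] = 73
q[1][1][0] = 73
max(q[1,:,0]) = 73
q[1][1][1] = -100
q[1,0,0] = 6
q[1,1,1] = -100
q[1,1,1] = -100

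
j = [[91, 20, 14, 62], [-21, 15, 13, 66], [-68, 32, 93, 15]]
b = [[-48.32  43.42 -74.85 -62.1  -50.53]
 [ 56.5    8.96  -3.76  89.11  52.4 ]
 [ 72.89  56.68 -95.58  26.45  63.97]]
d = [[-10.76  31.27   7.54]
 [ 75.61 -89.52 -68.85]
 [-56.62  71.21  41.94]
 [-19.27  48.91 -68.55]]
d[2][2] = 41.94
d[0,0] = -10.76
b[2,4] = 63.97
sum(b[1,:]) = 203.21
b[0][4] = -50.53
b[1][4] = 52.4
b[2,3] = 26.45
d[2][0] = -56.62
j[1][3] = 66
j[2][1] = 32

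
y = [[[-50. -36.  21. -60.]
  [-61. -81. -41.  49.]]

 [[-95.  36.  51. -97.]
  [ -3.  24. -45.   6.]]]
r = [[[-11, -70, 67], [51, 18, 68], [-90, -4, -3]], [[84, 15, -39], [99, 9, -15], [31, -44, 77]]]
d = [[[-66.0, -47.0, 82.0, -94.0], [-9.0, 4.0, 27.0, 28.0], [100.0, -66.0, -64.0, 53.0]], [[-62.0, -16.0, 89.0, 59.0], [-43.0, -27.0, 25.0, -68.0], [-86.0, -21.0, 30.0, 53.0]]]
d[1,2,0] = -86.0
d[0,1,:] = [-9.0, 4.0, 27.0, 28.0]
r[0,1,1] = 18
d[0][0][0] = -66.0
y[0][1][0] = -61.0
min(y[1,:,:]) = -97.0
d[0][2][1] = -66.0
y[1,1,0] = -3.0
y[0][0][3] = -60.0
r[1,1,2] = -15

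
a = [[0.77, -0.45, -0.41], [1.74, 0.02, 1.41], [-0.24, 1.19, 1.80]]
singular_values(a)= [2.66, 1.91, 0.11]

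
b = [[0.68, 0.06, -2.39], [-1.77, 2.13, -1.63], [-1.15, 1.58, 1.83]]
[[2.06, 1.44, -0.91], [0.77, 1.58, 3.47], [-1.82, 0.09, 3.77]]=b @[[0.23, 0.66, -0.10], [-0.06, 0.99, 1.85], [-0.80, -0.39, 0.40]]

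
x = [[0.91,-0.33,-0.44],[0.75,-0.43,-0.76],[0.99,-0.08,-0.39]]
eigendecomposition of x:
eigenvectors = [[0.63+0.00j, (0.29-0.11j), (0.29+0.11j)], [(-0.12+0j), (0.79+0j), 0.79-0.00j], [0.76+0.00j, 0.02-0.53j, 0.02+0.53j]]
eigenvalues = [(0.44+0j), (-0.18+0.41j), (-0.18-0.41j)]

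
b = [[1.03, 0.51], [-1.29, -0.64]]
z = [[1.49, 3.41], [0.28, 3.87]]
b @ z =[[1.68, 5.49], [-2.1, -6.88]]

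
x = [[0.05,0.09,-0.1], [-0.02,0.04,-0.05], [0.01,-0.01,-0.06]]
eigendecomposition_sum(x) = [[0.02+0.02j, 0.05-0.05j, (-0.04+0.02j)], [(-0.01+0.01j), 0.02+0.02j, (-0.01-0.02j)], [-0j, (-0-0.01j), (-0+0j)]] + [[(0.02-0.02j), (0.05+0.05j), -0.04-0.02j], [(-0.01-0.01j), 0.02-0.02j, -0.01+0.02j], [0j, -0.00+0.01j, (-0-0j)]] + [[0.00-0.00j, (-0-0j), -0.02+0.00j], [0.00-0.00j, -0.01-0.00j, -0.03+0.00j], [0.00-0.00j, -0.01-0.00j, -0.06+0.00j]]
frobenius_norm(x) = 0.17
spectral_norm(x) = 0.16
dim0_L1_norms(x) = [0.08, 0.14, 0.21]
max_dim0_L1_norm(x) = 0.21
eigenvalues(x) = [(0.05+0.05j), (0.05-0.05j), (-0.06+0j)]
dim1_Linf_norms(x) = [0.1, 0.05, 0.06]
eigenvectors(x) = [[0.90+0.00j, (0.9-0j), (0.35+0j)], [(0.02+0.42j), (0.02-0.42j), (0.47+0j)], [0.05-0.06j, 0.05+0.06j, (0.81+0j)]]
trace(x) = 0.03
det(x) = -0.00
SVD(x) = [[-0.89, 0.33, 0.3], [-0.36, -0.12, -0.93], [-0.27, -0.93, 0.23]] @ diag([0.15919407085588408, 0.046002092840800694, 0.03796123362850711]) @ [[-0.25, -0.58, 0.78],  [0.21, 0.75, 0.63],  [0.94, -0.32, 0.07]]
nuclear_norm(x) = 0.24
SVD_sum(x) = [[0.04, 0.08, -0.11], [0.01, 0.03, -0.04], [0.01, 0.03, -0.03]] + [[0.00, 0.01, 0.01], [-0.0, -0.0, -0.0], [-0.01, -0.03, -0.03]] + [[0.01, -0.00, 0.0], [-0.03, 0.01, -0.0], [0.01, -0.0, 0.0]]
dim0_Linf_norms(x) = [0.05, 0.09, 0.1]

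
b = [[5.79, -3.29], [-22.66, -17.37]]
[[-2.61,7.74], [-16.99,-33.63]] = b @ [[0.06, 1.4], [0.90, 0.11]]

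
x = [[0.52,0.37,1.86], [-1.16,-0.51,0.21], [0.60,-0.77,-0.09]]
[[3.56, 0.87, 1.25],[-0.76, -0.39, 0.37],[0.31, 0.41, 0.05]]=x@[[0.9, 0.49, -0.09], [0.11, -0.20, -0.22], [1.64, 0.37, 0.74]]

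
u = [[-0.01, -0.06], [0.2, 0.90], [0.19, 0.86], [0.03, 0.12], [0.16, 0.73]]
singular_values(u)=[1.48, 0.0]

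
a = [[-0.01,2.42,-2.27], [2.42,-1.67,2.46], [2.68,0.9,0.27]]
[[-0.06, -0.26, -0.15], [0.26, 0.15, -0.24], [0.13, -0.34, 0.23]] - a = [[-0.05, -2.68, 2.12], [-2.16, 1.82, -2.7], [-2.55, -1.24, -0.04]]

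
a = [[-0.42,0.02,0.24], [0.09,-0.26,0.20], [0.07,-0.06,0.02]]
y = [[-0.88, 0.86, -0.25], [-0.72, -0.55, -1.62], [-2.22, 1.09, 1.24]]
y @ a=[[0.43, -0.23, -0.04], [0.14, 0.23, -0.32], [1.12, -0.4, -0.29]]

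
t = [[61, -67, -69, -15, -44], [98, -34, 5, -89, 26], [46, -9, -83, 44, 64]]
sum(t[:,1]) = -110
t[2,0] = 46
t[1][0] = 98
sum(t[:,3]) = -60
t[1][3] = -89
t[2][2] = -83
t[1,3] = -89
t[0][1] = -67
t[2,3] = 44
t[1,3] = -89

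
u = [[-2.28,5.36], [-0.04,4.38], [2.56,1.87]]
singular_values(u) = [7.27, 3.22]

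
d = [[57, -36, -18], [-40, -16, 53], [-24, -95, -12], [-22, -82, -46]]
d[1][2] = 53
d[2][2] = -12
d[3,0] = -22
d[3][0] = -22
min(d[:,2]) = -46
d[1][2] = 53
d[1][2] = 53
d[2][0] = -24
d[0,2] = -18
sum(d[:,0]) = -29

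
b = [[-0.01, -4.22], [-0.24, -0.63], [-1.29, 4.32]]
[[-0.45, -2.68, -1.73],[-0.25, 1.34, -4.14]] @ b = [[2.88, -3.89], [5.02, -17.67]]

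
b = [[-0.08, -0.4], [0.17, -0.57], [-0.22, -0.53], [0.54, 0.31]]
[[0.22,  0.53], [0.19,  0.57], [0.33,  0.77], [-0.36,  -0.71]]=b @ [[-0.4, -0.63], [-0.46, -1.19]]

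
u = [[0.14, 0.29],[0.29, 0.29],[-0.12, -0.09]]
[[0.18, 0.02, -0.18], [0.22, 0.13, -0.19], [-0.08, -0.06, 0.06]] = u @ [[0.30,0.73,-0.06], [0.47,-0.27,-0.60]]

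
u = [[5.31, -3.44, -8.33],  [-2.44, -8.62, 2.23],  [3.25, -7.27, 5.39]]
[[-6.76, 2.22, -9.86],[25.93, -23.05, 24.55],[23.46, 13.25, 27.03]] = u@[[-0.64, 4.81, -0.15], [-2.46, 1.84, -2.28], [1.42, 2.04, 2.03]]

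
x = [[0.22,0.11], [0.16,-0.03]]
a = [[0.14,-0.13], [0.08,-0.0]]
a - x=[[-0.08, -0.24], [-0.08, 0.03]]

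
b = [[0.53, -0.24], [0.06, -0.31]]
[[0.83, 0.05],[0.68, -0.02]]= b@[[0.62, 0.14],[-2.08, 0.10]]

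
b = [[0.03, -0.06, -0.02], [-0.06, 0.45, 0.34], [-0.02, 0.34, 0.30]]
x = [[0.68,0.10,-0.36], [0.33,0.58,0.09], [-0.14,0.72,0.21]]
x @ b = [[0.02, -0.12, -0.09], [-0.03, 0.27, 0.22], [-0.05, 0.40, 0.31]]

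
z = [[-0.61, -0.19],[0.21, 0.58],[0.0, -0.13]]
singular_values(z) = [0.8, 0.41]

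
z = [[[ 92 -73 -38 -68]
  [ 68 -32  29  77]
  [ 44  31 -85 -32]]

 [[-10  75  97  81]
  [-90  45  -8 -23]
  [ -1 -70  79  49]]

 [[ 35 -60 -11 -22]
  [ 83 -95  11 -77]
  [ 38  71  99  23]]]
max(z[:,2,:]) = 99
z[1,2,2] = 79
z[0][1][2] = 29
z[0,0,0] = 92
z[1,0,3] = 81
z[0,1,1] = -32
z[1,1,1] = 45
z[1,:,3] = [81, -23, 49]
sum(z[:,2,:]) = 246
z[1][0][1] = 75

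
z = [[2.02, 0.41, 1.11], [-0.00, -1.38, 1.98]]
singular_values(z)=[2.7, 2.0]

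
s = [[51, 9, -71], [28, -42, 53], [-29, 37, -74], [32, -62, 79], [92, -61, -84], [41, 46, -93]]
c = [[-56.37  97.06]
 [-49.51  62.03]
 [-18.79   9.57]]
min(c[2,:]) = -18.79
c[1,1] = 62.03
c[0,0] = -56.37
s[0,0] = 51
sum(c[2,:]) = -9.219999999999999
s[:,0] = [51, 28, -29, 32, 92, 41]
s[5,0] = 41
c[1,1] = 62.03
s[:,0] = [51, 28, -29, 32, 92, 41]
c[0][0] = -56.37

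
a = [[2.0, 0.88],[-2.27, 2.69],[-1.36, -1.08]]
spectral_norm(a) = 3.62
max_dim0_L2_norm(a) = 3.32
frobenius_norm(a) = 4.49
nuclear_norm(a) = 6.28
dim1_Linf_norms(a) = [2.0, 2.69, 1.36]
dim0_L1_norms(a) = [5.63, 4.65]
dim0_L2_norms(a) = [3.32, 3.03]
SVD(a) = [[-0.3, -0.71], [0.94, -0.31], [0.13, 0.63]] @ diag([3.620567549825964, 2.659114630313484]) @ [[-0.81, 0.59], [-0.59, -0.81]]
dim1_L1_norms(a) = [2.88, 4.96, 2.44]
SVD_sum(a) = [[0.88,-0.65], [-2.76,2.02], [-0.37,0.27]] + [[1.12, 1.53], [0.49, 0.67], [-0.99, -1.35]]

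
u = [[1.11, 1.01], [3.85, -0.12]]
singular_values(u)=[4.01, 1.0]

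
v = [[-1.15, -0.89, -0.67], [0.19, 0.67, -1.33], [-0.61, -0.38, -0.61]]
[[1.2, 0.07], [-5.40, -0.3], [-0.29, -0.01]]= v@[[-0.12,-0.01], [-3.07,-0.17], [2.5,0.14]]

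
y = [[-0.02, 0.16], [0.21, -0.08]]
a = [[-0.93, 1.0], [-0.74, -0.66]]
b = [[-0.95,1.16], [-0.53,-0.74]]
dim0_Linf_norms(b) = [0.95, 1.16]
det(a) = 1.35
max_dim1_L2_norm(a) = 1.37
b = y + a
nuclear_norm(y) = 0.37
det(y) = -0.03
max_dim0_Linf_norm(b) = 1.16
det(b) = 1.32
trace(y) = -0.10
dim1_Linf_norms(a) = [1.0, 0.74]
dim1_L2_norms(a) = [1.37, 0.99]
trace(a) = -1.59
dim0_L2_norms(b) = [1.09, 1.38]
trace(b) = -1.69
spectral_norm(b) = 1.53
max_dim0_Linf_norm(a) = 1.0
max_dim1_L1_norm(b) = 2.11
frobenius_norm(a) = 1.69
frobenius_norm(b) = 1.75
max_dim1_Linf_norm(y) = 0.21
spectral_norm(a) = 1.37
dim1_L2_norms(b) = [1.5, 0.91]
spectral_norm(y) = 0.24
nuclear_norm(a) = 2.36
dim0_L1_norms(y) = [0.23, 0.24]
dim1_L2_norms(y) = [0.16, 0.22]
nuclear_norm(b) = 2.39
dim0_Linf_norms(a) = [0.93, 1.0]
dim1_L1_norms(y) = [0.18, 0.29]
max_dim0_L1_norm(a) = 1.67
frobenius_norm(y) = 0.28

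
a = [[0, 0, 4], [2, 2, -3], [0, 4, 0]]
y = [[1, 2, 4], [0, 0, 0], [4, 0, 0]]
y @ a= [[4, 20, -2], [0, 0, 0], [0, 0, 16]]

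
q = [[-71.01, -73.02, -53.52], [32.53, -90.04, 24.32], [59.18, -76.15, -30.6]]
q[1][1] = -90.04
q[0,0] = -71.01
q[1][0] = 32.53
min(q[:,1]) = -90.04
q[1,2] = 24.32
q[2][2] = -30.6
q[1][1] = -90.04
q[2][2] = -30.6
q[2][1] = -76.15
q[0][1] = -73.02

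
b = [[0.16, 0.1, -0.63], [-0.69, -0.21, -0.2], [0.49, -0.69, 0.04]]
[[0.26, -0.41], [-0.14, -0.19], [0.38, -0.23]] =b@[[0.40, -0.04],[-0.29, 0.35],[-0.36, 0.7]]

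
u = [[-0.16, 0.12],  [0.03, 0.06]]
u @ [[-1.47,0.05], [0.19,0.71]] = [[0.26, 0.08], [-0.03, 0.04]]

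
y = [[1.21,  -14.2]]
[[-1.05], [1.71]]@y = [[-1.27, 14.91], [2.07, -24.28]]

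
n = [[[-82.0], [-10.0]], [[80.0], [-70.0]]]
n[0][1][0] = -10.0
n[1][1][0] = -70.0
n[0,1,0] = -10.0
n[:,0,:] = [[-82.0], [80.0]]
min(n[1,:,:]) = -70.0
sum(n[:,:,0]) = -82.0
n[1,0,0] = 80.0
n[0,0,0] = -82.0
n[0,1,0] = -10.0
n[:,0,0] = [-82.0, 80.0]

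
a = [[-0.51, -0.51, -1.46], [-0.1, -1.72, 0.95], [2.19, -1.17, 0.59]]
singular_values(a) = [2.87, 1.64, 1.44]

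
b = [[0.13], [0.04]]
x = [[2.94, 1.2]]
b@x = [[0.38, 0.16], [0.12, 0.05]]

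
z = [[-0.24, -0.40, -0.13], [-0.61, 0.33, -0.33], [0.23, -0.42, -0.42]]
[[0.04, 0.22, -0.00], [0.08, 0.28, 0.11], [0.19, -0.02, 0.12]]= z@[[0.08, -0.54, 0.05],[-0.02, -0.21, 0.09],[-0.4, -0.05, -0.35]]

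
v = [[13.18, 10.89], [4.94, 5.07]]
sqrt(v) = [[3.33, 2.16], [0.98, 1.72]]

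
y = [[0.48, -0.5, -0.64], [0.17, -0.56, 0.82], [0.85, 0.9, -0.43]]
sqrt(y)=[[(0.84-0.01j), (-0.32-0.04j), -0.39+0.03j], [0.15+0.17j, (0.37+0.69j), 0.38-0.50j], [0.49-0.16j, (0.4-0.65j), (0.4+0.47j)]]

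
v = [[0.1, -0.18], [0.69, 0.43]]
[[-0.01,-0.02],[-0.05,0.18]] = v @ [[-0.08, 0.13], [0.01, 0.20]]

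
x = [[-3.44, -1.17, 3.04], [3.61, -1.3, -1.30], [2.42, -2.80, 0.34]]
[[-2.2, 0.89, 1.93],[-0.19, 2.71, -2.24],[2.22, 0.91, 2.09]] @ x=[[15.45, -3.99, -7.19], [5.02, 2.97, -4.86], [0.71, -9.63, 6.28]]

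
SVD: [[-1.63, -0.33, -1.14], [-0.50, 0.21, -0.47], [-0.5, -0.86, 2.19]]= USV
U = [[-0.51,-0.82,0.27], [-0.23,-0.18,-0.96], [0.83,-0.55,-0.09]]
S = [2.63, 1.84, 0.24]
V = [[0.20, -0.23, 0.95], [0.92, 0.38, -0.10], [0.34, -0.90, -0.28]]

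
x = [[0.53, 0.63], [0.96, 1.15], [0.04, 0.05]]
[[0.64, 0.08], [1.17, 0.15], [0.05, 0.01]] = x@[[0.75, 0.05], [0.39, 0.09]]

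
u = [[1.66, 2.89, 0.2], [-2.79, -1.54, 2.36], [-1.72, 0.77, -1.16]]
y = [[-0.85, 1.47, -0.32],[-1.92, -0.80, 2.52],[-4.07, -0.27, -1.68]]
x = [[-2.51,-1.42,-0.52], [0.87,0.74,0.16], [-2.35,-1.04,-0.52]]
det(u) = -22.09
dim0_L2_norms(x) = [3.55, 1.91, 0.75]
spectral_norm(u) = 4.74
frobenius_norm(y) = 5.76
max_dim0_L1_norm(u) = 6.17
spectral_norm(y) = 4.63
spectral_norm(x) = 4.09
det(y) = -20.66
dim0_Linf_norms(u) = [2.79, 2.89, 2.36]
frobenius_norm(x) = 4.10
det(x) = 0.01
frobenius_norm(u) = 5.64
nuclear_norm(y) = 9.17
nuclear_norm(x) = 4.41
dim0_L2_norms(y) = [4.58, 1.7, 3.05]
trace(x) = -2.29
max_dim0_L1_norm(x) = 5.73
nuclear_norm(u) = 9.06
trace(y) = -3.33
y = x + u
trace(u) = -1.04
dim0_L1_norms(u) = [6.17, 5.2, 3.72]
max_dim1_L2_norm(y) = 4.41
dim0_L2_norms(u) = [3.67, 3.36, 2.64]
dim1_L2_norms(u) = [3.34, 3.97, 2.21]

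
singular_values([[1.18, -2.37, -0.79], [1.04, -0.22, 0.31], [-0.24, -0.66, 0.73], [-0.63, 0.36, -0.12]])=[2.9, 1.04, 0.97]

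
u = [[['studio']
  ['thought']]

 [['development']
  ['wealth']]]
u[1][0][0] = 'development'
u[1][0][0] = 'development'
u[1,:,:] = [['development'], ['wealth']]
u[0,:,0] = ['studio', 'thought']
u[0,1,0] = 'thought'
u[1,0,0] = 'development'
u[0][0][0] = 'studio'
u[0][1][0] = 'thought'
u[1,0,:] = ['development']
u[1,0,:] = ['development']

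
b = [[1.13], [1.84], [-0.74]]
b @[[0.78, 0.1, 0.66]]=[[0.88, 0.11, 0.75], [1.44, 0.18, 1.21], [-0.58, -0.07, -0.49]]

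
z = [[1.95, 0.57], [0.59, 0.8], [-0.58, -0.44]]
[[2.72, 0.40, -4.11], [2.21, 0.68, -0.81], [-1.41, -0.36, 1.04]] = z @ [[0.75,-0.06,-2.31], [2.21,0.9,0.69]]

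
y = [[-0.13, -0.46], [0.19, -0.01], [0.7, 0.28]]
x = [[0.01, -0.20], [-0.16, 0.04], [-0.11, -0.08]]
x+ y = [[-0.12, -0.66], [0.03, 0.03], [0.59, 0.2]]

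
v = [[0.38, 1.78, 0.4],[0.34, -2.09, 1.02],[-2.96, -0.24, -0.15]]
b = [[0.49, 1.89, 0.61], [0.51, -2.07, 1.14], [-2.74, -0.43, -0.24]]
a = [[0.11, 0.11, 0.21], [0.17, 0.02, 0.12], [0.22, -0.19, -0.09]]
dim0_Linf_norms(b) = [2.74, 2.07, 1.14]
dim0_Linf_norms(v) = [2.96, 2.09, 1.02]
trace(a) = 0.04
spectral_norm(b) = 3.01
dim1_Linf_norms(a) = [0.21, 0.17, 0.22]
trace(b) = -1.82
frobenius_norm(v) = 4.22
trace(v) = -1.86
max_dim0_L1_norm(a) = 0.5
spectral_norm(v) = 3.05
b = v + a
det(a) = -0.00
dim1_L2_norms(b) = [2.05, 2.42, 2.78]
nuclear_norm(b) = 6.82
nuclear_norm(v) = 6.72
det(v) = -7.58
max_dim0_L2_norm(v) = 3.0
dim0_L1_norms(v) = [3.68, 4.11, 1.57]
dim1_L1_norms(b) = [2.99, 3.72, 3.41]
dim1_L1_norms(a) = [0.43, 0.31, 0.5]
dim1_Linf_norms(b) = [1.89, 2.07, 2.74]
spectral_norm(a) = 0.32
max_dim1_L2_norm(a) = 0.3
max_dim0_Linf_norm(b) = 2.74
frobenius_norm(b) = 4.22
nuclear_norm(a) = 0.65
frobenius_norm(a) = 0.45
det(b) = -8.78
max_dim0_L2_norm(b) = 2.84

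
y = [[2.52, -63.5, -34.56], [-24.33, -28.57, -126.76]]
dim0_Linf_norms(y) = [24.33, 63.5, 126.76]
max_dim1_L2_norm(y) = 132.2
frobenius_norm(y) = 150.70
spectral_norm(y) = 141.49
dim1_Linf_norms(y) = [63.5, 126.76]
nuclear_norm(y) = 193.35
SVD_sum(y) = [[-8.24,-19.43,-49.93], [-19.87,-46.85,-120.38]] + [[10.76, -44.07, 15.37],[-4.46, 18.28, -6.38]]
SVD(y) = [[-0.38, -0.92], [-0.92, 0.38]] @ diag([141.4937929084878, 51.8535627355534]) @ [[0.15, 0.36, 0.92], [-0.22, 0.92, -0.32]]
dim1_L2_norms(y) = [72.34, 132.2]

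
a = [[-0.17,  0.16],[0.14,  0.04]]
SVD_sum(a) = [[-0.19, 0.12], [0.08, -0.05]] + [[0.02, 0.04], [0.06, 0.09]]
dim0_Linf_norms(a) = [0.17, 0.16]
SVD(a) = [[-0.92, 0.39], [0.39, 0.92]] @ diag([0.2488630664258351, 0.117333602046176]) @ [[0.85, -0.53], [0.53, 0.85]]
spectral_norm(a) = 0.25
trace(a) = -0.13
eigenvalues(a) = [-0.25, 0.12]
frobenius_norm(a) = 0.28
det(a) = -0.03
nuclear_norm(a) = 0.37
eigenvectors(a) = [[-0.9, -0.49], [0.44, -0.87]]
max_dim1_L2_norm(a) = 0.23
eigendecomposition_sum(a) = [[-0.20, 0.11], [0.09, -0.05]] + [[0.03,0.05], [0.05,0.09]]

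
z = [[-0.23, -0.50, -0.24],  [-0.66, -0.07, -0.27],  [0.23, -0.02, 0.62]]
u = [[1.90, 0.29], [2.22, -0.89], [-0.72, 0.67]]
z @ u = [[-1.37,0.22], [-1.22,-0.31], [-0.05,0.50]]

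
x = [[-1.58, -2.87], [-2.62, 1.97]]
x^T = [[-1.58,-2.62], [-2.87,1.97]]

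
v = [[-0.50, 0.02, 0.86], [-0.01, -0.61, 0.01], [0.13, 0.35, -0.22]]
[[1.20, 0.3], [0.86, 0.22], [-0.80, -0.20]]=v @[[-1.50, -0.38], [-1.38, -0.35], [0.55, 0.14]]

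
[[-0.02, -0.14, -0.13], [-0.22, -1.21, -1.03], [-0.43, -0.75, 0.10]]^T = [[-0.02, -0.22, -0.43], [-0.14, -1.21, -0.75], [-0.13, -1.03, 0.10]]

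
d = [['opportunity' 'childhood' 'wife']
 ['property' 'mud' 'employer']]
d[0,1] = 'childhood'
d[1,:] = ['property', 'mud', 'employer']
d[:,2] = ['wife', 'employer']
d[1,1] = 'mud'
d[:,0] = ['opportunity', 'property']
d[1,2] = 'employer'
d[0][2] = 'wife'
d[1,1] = 'mud'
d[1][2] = 'employer'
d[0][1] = 'childhood'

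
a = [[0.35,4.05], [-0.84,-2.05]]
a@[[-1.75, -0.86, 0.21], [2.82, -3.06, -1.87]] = [[10.81, -12.69, -7.50], [-4.31, 7.0, 3.66]]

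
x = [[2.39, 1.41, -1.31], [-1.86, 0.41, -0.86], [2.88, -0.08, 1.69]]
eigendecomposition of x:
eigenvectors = [[(-0.08-0.59j), -0.08+0.59j, -0.22+0.00j], [0.44+0.00j, (0.44-0j), (0.82+0j)], [(-0.68+0j), (-0.68-0j), (0.53+0j)]]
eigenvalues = [(2.07+2.51j), (2.07-2.51j), (0.36+0j)]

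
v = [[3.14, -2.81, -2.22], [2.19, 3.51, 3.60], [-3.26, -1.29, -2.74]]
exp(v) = [[27.13, -54.01, -37.86], [11.55, -2.72, -2.66], [-16.94, 24.79, 17.80]]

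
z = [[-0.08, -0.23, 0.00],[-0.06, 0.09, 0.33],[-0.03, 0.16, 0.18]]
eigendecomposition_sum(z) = [[0.02,-0.08,-0.12], [-0.04,0.16,0.25], [-0.03,0.13,0.21]] + [[-0.08,  -0.2,  0.19], [-0.03,  -0.07,  0.06], [0.01,  0.01,  -0.01]] + [[-0.02,0.05,-0.07], [0.0,-0.01,0.01], [-0.00,0.01,-0.02]]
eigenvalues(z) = [0.39, -0.16, -0.04]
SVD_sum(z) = [[0.01,-0.06,-0.09], [-0.03,0.17,0.28], [-0.02,0.12,0.2]] + [[-0.08, -0.17, 0.1], [-0.04, -0.08, 0.04], [0.01, 0.03, -0.02]] + [[-0.01, 0.0, -0.0], [0.01, -0.00, 0.00], [-0.02, 0.01, -0.01]]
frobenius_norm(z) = 0.49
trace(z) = 0.19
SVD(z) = [[-0.26, 0.9, -0.35],[0.78, 0.41, 0.47],[0.56, -0.15, -0.81]] @ diag([0.4245446152777798, 0.24052403677222198, 0.026646901760557517]) @ [[-0.1, 0.52, 0.85], [-0.38, -0.81, 0.45], [0.92, -0.28, 0.28]]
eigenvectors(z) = [[0.35, -0.95, 0.96], [-0.72, -0.32, -0.15], [-0.6, 0.07, 0.24]]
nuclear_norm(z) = 0.69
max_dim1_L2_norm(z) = 0.35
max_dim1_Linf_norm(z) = 0.33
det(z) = 0.00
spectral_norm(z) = 0.42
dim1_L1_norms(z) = [0.31, 0.48, 0.37]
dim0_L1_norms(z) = [0.17, 0.48, 0.51]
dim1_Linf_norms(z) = [0.23, 0.33, 0.18]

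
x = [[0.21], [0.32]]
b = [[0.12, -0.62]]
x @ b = [[0.03, -0.13], [0.04, -0.2]]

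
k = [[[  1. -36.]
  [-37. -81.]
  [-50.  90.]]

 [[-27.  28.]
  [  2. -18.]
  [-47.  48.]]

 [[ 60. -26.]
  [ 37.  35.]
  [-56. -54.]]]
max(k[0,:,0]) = 1.0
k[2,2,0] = -56.0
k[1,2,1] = 48.0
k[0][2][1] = 90.0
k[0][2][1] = 90.0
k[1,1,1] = -18.0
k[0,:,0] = [1.0, -37.0, -50.0]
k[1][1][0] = 2.0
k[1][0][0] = -27.0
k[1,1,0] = 2.0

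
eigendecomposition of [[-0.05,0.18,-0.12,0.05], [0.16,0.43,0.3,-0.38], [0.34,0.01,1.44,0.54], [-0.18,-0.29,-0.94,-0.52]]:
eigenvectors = [[-0.01, 0.16, -0.94, -0.39], [-0.62, 0.89, -0.03, 0.48], [-0.61, 0.20, 0.29, -0.16], [0.49, -0.39, -0.19, 0.77]]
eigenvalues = [1.02, 0.69, 0.0, -0.42]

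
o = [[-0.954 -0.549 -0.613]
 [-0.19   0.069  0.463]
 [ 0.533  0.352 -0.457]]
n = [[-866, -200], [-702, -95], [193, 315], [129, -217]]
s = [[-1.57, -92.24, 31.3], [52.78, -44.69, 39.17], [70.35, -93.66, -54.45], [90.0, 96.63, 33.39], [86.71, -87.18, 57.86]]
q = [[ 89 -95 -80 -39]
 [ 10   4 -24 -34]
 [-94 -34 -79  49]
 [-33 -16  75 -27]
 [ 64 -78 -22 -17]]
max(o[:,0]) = 0.533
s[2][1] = -93.66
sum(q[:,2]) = -130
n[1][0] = -702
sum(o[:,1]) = -0.12800000000000006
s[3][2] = 33.39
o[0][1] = -0.549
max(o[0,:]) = -0.549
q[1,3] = -34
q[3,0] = -33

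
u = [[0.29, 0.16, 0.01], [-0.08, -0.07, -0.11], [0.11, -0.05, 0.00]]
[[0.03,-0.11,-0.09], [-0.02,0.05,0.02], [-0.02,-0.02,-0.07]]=u@[[-0.06,-0.28,-0.47], [0.32,-0.18,0.27], [-0.02,-0.14,0.03]]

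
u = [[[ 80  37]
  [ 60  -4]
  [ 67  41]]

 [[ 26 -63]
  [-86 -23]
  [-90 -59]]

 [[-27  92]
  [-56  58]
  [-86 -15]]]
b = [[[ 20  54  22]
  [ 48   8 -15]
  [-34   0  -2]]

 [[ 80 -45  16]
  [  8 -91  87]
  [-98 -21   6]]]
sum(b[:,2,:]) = -149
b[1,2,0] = -98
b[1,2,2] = 6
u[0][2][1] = 41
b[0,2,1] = 0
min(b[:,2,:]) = -98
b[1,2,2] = 6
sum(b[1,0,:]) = 51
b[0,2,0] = -34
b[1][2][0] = -98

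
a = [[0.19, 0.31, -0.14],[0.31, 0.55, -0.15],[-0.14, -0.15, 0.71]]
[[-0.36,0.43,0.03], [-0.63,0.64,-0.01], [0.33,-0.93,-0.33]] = a @ [[0.27,0.75,0.38],[-1.22,0.44,-0.36],[0.26,-1.07,-0.47]]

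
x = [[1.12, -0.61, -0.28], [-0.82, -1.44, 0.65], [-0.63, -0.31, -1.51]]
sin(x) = [[0.80,-0.38,-0.28], [-0.64,-0.99,0.07], [-0.35,0.08,-1.07]]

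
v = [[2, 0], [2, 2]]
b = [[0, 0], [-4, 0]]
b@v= [[0, 0], [-8, 0]]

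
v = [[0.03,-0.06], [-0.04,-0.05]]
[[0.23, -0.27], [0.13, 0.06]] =v @ [[1.01, -4.32], [-3.40, 2.28]]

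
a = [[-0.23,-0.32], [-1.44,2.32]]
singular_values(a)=[2.73, 0.36]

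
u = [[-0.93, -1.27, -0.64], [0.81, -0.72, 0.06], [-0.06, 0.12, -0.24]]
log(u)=[[0.01-0.05j,(-2.84-0.11j),(-0.66-0.92j)], [(1.93-0.06j),(0.58-0.14j),1.22-1.20j], [-0.30+0.18j,-0.07+0.39j,-1.43+3.33j]]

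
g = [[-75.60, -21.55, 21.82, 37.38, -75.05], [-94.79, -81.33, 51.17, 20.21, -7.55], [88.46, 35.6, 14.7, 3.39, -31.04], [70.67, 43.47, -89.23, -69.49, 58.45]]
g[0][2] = 21.82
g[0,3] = 37.38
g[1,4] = -7.55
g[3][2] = -89.23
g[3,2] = -89.23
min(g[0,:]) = -75.6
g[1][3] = 20.21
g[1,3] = 20.21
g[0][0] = -75.6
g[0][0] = -75.6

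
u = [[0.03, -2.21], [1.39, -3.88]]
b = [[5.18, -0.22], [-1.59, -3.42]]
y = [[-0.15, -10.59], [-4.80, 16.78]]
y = b @ u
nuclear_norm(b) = 8.79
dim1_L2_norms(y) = [10.59, 17.45]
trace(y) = 16.63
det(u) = 2.96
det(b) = -18.07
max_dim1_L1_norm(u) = 5.27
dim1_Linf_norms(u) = [2.21, 3.88]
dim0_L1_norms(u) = [1.42, 6.09]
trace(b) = 1.76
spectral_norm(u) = 4.63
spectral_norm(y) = 20.24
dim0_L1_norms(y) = [4.95, 27.37]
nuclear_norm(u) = 5.27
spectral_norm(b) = 5.51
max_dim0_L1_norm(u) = 6.09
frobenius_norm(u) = 4.68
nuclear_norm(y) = 22.88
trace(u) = -3.85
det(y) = -53.35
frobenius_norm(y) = 20.42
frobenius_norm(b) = 6.41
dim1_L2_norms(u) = [2.21, 4.12]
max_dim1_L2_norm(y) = 17.45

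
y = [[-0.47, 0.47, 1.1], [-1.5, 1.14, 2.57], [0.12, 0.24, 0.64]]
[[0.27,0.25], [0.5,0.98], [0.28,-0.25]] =y@ [[0.19, -0.94],  [-1.32, 0.59],  [0.89, -0.43]]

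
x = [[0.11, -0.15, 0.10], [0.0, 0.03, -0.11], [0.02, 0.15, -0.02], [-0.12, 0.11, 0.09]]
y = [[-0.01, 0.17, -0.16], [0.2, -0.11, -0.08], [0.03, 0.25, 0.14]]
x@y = [[-0.03, 0.06, 0.01],[0.00, -0.03, -0.02],[0.03, -0.02, -0.02],[0.03, -0.01, 0.02]]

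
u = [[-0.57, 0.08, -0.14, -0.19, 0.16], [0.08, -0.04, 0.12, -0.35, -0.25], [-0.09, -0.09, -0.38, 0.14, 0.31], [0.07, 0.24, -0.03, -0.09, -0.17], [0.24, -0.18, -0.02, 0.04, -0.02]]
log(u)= [[-1.77+3.35j, 0.30-1.45j, (1.28-0.25j), -1.38+1.19j, -1.95+1.38j], [(-2.01-0.44j), 0.10+0.07j, (1.39+0.26j), (-3.23+0.54j), (-3.02+2.04j)], [0.06+0.20j, 0.04+0.78j, (-1.05+3j), 0.26+0.05j, -0.89-0.43j], [(0.97-1.63j), (1.04+1.24j), -0.85+1.49j, (-0.93-1.11j), 0.35-2.60j], [(-1.89+0.46j), 0.74-0.64j, 1.18-0.44j, (-1.34+1.35j), (-3.83+4.11j)]]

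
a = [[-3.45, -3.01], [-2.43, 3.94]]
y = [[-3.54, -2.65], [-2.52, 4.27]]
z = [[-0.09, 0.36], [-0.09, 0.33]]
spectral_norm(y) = 5.05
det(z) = 0.00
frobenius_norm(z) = 0.50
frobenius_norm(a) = 6.51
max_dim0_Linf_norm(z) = 0.36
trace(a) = 0.49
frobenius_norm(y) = 6.64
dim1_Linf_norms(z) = [0.36, 0.33]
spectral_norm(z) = 0.50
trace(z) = 0.24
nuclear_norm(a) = 9.18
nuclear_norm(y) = 9.37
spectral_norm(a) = 4.97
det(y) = -21.79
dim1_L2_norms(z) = [0.37, 0.34]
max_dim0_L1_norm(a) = 6.95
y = z + a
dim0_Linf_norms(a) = [3.45, 3.94]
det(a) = -20.91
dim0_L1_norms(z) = [0.18, 0.69]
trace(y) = 0.73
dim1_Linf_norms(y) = [3.54, 4.27]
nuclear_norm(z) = 0.51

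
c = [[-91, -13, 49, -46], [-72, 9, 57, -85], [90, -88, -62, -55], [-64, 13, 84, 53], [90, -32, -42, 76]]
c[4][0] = 90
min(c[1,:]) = -85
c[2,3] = -55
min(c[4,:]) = -42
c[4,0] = 90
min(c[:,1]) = -88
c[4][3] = 76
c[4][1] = -32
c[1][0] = -72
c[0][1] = -13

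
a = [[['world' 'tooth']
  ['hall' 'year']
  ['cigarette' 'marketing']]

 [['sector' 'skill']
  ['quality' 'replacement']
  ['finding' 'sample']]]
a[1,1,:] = ['quality', 'replacement']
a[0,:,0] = ['world', 'hall', 'cigarette']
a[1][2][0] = 'finding'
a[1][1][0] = 'quality'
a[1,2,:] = ['finding', 'sample']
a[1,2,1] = 'sample'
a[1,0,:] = ['sector', 'skill']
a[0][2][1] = 'marketing'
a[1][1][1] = 'replacement'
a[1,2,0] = 'finding'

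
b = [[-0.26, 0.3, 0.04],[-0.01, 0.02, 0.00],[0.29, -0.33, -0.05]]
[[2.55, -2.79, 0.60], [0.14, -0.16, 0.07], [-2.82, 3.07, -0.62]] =b@[[-3.73, 5.06, 1.9], [5.14, -5.33, 4.28], [0.92, 3.03, -4.74]]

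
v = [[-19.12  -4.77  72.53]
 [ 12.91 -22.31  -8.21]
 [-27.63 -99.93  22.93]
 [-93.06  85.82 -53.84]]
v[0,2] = 72.53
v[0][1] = -4.77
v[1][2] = -8.21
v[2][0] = -27.63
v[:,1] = [-4.77, -22.31, -99.93, 85.82]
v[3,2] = -53.84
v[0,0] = -19.12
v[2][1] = -99.93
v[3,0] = -93.06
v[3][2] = -53.84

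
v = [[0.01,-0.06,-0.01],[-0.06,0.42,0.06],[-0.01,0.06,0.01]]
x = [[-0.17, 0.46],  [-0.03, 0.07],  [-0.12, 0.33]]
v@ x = [[0.0, -0.0],[-0.01, 0.02],[-0.00, 0.00]]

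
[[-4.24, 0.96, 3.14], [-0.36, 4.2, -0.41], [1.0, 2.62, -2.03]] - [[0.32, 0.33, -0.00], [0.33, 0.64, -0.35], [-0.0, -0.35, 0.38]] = [[-4.56, 0.63, 3.14], [-0.69, 3.56, -0.06], [1.00, 2.97, -2.41]]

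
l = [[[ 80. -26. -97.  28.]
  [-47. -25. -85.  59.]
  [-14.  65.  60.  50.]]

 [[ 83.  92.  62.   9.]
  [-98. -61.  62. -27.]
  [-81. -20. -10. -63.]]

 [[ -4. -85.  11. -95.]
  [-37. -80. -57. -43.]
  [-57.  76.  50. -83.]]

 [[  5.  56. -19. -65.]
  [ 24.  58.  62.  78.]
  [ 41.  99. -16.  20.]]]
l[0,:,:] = [[80.0, -26.0, -97.0, 28.0], [-47.0, -25.0, -85.0, 59.0], [-14.0, 65.0, 60.0, 50.0]]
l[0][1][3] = 59.0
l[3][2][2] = -16.0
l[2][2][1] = 76.0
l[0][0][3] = 28.0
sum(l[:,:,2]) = 23.0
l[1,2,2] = -10.0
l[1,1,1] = -61.0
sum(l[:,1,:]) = -217.0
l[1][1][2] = 62.0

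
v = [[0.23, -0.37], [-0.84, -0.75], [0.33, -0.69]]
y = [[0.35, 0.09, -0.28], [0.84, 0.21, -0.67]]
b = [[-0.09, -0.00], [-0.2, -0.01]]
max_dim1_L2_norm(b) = 0.2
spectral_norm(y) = 1.19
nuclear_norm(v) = 1.99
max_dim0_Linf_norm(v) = 0.84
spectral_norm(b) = 0.22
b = y @ v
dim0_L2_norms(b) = [0.22, 0.01]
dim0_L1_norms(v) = [1.4, 1.81]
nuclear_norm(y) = 1.19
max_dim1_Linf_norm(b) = 0.2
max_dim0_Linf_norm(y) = 0.84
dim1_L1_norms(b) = [0.09, 0.21]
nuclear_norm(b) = 0.22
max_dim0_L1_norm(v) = 1.81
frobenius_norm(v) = 1.43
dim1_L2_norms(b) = [0.09, 0.2]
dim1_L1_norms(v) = [0.6, 1.59, 1.02]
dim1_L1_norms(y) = [0.72, 1.72]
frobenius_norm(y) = 1.19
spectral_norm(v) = 1.17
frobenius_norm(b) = 0.22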